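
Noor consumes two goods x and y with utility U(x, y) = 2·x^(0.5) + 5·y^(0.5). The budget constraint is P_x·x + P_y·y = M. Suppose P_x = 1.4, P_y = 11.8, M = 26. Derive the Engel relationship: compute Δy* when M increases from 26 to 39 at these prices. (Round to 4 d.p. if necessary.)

Δy* = 0.4691

MU_x ∝ 2·x^(-0.5), MU_y ∝ 5·y^(-0.5), so MRS = (2/5)·(y/x)^(0.5) = P_x/P_y.
Hence y/x = ((5/2)·P_x/P_y)^(1/(0.5)), i.e. raised to the 2 power.
Substitute y = (y/x)·x into the budget: x* = M/(P_x + P_y·(y/x)).
Numerically y/x = 0.087978, so x* = 26/(1.4 + 11.8·0.087978) = 10.6639 and y* = 0.087978·10.6639 = 0.9382.
At M' = 39: y* = 1.4073. Change: 1.4073 − 0.9382 = 0.4691.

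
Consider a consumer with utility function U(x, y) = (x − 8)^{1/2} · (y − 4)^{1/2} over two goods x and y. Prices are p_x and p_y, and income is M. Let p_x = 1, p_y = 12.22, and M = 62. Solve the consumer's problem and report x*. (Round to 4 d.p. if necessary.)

Let x' = x−8, y' = y−4. MRS = y'/x' = p_x/p_y.
Substituting into the budget: x* = 8 + 0.5·(M − 8·p_x − 4·p_y)/p_x, and y* = 4 + 0.5·(…)/p_y.
Discretionary income = 62 − 8·1 − 4·12.22 = 5.12; x* = 8 + 0.5·5.12/1 = 10.56.

x* = 10.56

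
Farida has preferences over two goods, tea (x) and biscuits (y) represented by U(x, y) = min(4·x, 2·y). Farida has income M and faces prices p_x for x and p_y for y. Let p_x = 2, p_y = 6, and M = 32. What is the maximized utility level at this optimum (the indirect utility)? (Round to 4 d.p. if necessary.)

With perfect complements, no substitution: consume in ratio x:y = 2:4.
Budget: p_x·x + p_y·2·x = M, so (2·p_x + 4·p_y)·x = 2·M.
Demand: x*(p_x,p_y,M) = 2·M/(2·p_x + 4·p_y), y* = 4·M/(2·p_x + 4·p_y).
Here 2·2 + 4·6 = 28, giving x* = 2.2857 and y* = 4.5714.
Utility at the optimum: U(2.2857, 4.5714) = 9.1429.

V = 9.1429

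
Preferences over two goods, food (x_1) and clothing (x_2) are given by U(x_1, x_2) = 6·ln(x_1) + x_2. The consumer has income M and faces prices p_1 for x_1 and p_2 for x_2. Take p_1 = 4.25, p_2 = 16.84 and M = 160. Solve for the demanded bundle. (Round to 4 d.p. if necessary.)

Set MRS = p_1/p_2: (6/x_1)/1 = p_1/p_2.
So x_1*(p_1,p_2) = 6·p_2/p_1, independent of income; and x_2* = (M − 6·p_2)/p_2.
At the given prices: x_1* = 6·16.84/4.25 = 23.7741, and x_2* = 3.5012.

x_1* = 23.7741, x_2* = 3.5012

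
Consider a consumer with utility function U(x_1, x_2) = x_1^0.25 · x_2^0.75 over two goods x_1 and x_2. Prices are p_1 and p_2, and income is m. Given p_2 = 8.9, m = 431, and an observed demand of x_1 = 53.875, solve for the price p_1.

The MRS is (1/3)·x_2/x_1. Set MRS = p_1/p_2.
Rearranging, p_2·x_2 = 3·p_1·x_1. Substituting into the budget gives p_1·x_1·(1 + 3) = m.
Demand: x_1*(p_1,p_2,m) = 0.25·m/p_1 and x_2* = 0.75·m/p_2.
Set x_1* = 53.875 in the demand function and solve for p_1: p_1 = 2.

p_1 = 2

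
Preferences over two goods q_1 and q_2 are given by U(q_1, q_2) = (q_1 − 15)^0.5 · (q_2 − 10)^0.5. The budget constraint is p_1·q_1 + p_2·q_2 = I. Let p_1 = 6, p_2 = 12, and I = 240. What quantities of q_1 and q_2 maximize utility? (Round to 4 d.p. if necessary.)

MRS = (q_2−10)/(q_1−15). Tangency with p_1/p_2 gives q_2−10 = (p_1/p_2)·(q_1−15).
After buying the subsistence bundle (15, 10), a share 0.5 of the remaining income goes to q_1: q_1* = 15 + 0.5·(I − 15p_1 − 10p_2)/p_1.
Discretionary income = 240 − 15·6 − 10·12 = 30; q_1* = 15 + 0.5·30/6 = 17.5; q_2* = 10 + 0.5·30/12 = 11.25.

q_1* = 17.5, q_2* = 11.25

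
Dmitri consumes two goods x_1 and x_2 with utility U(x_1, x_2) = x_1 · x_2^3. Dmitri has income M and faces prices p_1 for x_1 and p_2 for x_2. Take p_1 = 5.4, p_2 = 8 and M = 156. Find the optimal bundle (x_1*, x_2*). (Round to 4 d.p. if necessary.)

Tangency: MRS = (1/3)·x_2/x_1 = p_1/p_2.
So p_2·x_2 = 3·p_1·x_1; combined with the budget, a share 0.25 of income goes to x_1.
Demand: x_1*(p_1,p_2,M) = 0.25·M/p_1 and x_2* = 0.75·M/p_2.
At p_1=5.4, p_2=8, M=156: x_1* = 0.25·156/5.4 = 7.2222, x_2* = 14.625.

x_1* = 7.2222, x_2* = 14.625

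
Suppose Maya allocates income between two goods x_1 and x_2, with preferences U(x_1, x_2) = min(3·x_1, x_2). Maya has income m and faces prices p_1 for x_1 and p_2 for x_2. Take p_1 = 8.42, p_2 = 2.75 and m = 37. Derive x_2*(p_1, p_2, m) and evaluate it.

With perfect complements, no substitution: consume in ratio x_1:x_2 = 1:3.
Budget: p_1·x_1 + p_2·3·x_1 = m, so (p_1 + 3·p_2)·x_1 = m.
Demand: x_1*(p_1,p_2,m) = m/(p_1 + 3·p_2), x_2* = 3·m/(p_1 + 3·p_2).
Here 8.42 + 3·2.75 = 16.67, giving x_2* = 6.6587.

x_2* = 6.6587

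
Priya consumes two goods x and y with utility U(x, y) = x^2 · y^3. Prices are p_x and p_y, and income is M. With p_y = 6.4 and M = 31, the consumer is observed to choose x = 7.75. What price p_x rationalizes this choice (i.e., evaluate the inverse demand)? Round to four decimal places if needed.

p_x = 1.6

MU_x/MU_y = (2·y)/(3·x); tangency sets this equal to p_x/p_y.
Rearranging, p_y·y = (3/2)·p_x·x. Substituting into the budget gives p_x·x·(1 + (3/2)) = M.
Demand: x*(p_x,p_y,M) = 0.4·M/p_x and y* = 0.6·M/p_y.
Set x* = 7.75 in the demand function and solve for p_x: p_x = 1.6.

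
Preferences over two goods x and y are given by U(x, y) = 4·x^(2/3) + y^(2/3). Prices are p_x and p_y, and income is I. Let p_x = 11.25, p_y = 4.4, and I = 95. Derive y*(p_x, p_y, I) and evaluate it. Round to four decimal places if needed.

MU_x ∝ 4·x^(-1/3), MU_y ∝ y^(-1/3), so MRS = 4·(y/x)^(1/3) = p_x/p_y.
Hence y/x = ((1/4)·p_x/p_y)^(1/(1/3)), i.e. raised to the 3 power.
Substitute y = (y/x)·x into the budget: x* = I/(p_x + p_y·(y/x)).
Numerically y/x = 0.261168, so x* = 95/(11.25 + 4.4·0.261168) = 7.6618 and y* = 0.261168·7.6618 = 2.001.

y* = 2.001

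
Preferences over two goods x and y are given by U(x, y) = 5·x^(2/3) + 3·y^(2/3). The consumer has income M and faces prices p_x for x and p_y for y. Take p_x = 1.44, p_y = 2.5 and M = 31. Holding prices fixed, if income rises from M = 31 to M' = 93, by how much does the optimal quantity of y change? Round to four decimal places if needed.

Δy* = 1.6584

MU_x ∝ 5·x^(-1/3), MU_y ∝ 3·y^(-1/3), so MRS = (5/3)·(y/x)^(1/3) = p_x/p_y.
Solve for the ratio: y/x = [(3/5)·p_x/p_y]^(3).
With the ratio pinned down, the budget gives x* = M/(p_x + p_y·(y/x)) and y* = (y/x)·x*.
Numerically y/x = 0.041278, so x* = 31/(1.44 + 2.5·0.041278) = 20.0882 and y* = 0.041278·20.0882 = 0.8292.
At M' = 93: y* = 2.4876. Change: 2.4876 − 0.8292 = 1.6584.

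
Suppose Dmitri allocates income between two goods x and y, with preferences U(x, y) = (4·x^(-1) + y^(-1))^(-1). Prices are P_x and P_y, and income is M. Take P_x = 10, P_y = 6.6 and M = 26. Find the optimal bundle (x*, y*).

x* = 1.849, y* = 1.138

MRS = MU_x/MU_y = 4·(y/x)^(2). Set equal to P_x/P_y.
Solve for the ratio: y/x = [(1/4)·P_x/P_y]^(0.5).
Substitute y = (y/x)·x into the budget: x* = M/(P_x + P_y·(y/x)).
Numerically y/x = 0.615457, so x* = 26/(10 + 6.6·0.615457) = 1.849 and y* = 0.615457·1.849 = 1.138.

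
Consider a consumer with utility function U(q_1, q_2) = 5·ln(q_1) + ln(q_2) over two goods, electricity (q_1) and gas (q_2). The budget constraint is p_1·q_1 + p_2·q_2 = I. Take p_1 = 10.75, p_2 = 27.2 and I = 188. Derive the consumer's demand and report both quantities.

Tangency: MRS = 5·q_2/q_1 = p_1/p_2.
So 5·p_2·q_2 = p_1·q_1; combined with the budget, a share 5/6 of income goes to q_1.
Demand: q_1*(p_1,p_2,I) = 5/6·I/p_1 and q_2* = 1/6·I/p_2.
At p_1=10.75, p_2=27.2, I=188: q_1* = 5/6·188/10.75 = 14.5736, q_2* = 1.152.

q_1* = 14.5736, q_2* = 1.152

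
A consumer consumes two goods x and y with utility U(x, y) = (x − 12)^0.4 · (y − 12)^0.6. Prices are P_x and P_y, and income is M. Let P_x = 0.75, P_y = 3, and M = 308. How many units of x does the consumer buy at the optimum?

MRS = (2/3)·(y−12)/(x−12). Tangency with P_x/P_y gives y−12 = (3/2)·(P_x/P_y)·(x−12).
After buying the subsistence bundle (12, 12), a share 0.4 of the remaining income goes to x: x* = 12 + 0.4·(M − 12P_x − 12P_y)/P_x.
Discretionary income = 308 − 12·0.75 − 12·3 = 263; x* = 12 + 0.4·263/0.75 = 152.2667.

x* = 152.2667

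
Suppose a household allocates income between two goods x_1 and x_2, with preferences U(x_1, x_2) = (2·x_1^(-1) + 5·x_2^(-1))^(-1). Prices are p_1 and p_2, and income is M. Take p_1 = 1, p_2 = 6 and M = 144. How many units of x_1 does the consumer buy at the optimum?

MU_x_1 ∝ 2·x_1^(-2), MU_x_2 ∝ 5·x_2^(-2), so MRS = (2/5)·(x_2/x_1)^(2) = p_1/p_2.
Solve for the ratio: x_2/x_1 = [(5/2)·p_1/p_2]^(0.5).
With the ratio pinned down, the budget gives x_1* = M/(p_1 + p_2·(x_2/x_1)) and x_2* = (x_2/x_1)·x_1*.
Numerically x_2/x_1 = 0.645497, so x_1* = 144/(1 + 6·0.645497) = 29.5507.

x_1* = 29.5507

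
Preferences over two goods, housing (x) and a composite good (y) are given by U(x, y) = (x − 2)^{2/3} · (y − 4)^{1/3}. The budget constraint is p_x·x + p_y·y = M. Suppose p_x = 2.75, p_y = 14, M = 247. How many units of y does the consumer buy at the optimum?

MRS = 2·(y−4)/(x−2). Tangency with p_x/p_y gives y−4 = (1/2)·(p_x/p_y)·(x−2).
Substituting into the budget: x* = 2 + 2/3·(M − 2·p_x − 4·p_y)/p_x, and y* = 4 + 1/3·(…)/p_y.
Discretionary income = 247 − 2·2.75 − 4·14 = 185.5; y* = 4 + 1/3·185.5/14 = 8.4167.

y* = 8.4167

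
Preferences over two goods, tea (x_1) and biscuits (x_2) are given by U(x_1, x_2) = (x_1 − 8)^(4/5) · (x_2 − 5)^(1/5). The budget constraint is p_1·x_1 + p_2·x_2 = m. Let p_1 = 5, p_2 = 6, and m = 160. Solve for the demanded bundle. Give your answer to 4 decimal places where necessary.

x_1* = 22.4, x_2* = 8

This is Cobb-Douglas in (x_1−8, x_2−5): tangency gives 0.8·p_2·(x_2−5) = 0.2·p_1·(x_1−8).
After buying the subsistence bundle (8, 5), a share 0.8 of the remaining income goes to x_1: x_1* = 8 + 0.8·(m − 8p_1 − 5p_2)/p_1.
Discretionary income = 160 − 8·5 − 5·6 = 90; x_1* = 8 + 0.8·90/5 = 22.4; x_2* = 5 + 0.2·90/6 = 8.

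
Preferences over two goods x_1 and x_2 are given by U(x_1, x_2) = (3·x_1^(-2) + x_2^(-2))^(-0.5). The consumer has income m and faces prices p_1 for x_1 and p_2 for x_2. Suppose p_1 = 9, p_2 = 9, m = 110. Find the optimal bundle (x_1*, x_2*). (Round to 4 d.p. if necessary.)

x_1* = 7.2177, x_2* = 5.0045

MRS = MU_x_1/MU_x_2 = 3·(x_2/x_1)^(3). Set equal to p_1/p_2.
Solve for the ratio: x_2/x_1 = [(1/3)·p_1/p_2]^(1/3).
Substitute x_2 = (x_2/x_1)·x_1 into the budget: x_1* = m/(p_1 + p_2·(x_2/x_1)).
Numerically x_2/x_1 = 0.693361, so x_1* = 110/(9 + 9·0.693361) = 7.2177 and x_2* = 0.693361·7.2177 = 5.0045.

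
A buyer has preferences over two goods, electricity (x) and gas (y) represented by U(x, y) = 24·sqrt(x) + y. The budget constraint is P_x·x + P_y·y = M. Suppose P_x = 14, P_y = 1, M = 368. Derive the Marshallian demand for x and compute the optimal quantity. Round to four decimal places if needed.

Set MRS = P_x/P_y: 12·x^(−1/2) = P_x/P_y.
Solve: √x = 12·P_y/P_x, so x*(P_x,P_y) = (12·P_y/P_x)², and y* = (M − P_x·x*)/P_y.
Plugging in: x* = (12·1/14)² = 0.7347.

x* = 0.7347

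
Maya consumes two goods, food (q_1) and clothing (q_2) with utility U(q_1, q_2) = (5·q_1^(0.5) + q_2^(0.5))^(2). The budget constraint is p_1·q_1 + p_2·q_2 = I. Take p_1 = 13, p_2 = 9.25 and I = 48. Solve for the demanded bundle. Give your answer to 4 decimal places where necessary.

MU_q_1 ∝ 5·q_1^(-0.5), MU_q_2 ∝ q_2^(-0.5), so MRS = 5·(q_2/q_1)^(0.5) = p_1/p_2.
Solve for the ratio: q_2/q_1 = [(1/5)·p_1/p_2]^(2).
Substitute q_2 = (q_2/q_1)·q_1 into the budget: q_1* = I/(p_1 + p_2·(q_2/q_1)).
Numerically q_2/q_1 = 0.079007, so q_1* = 48/(13 + 9.25·0.079007) = 3.4958 and q_2* = 0.079007·3.4958 = 0.2762.

q_1* = 3.4958, q_2* = 0.2762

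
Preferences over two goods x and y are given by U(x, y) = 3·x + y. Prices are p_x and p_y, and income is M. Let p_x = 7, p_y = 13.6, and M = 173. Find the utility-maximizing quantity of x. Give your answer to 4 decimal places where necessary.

Perfect substitutes: compare marginal utility per dollar. 3/p_x vs 1/p_y → 0.4286 vs 0.0735.
x gives more utility per dollar, so spend all income on x: x* = M/p_x, y* = 0.
Numerically: x* = 24.7143, y* = 0.

x* = 24.7143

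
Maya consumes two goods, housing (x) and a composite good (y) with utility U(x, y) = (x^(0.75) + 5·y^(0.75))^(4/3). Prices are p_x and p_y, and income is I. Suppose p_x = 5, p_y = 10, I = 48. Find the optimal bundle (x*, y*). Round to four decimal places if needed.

x* = 0.1213, y* = 4.7393

MRS = MU_x/MU_y = (1/5)·(y/x)^(0.25). Set equal to p_x/p_y.
Solve for the ratio: y/x = [5·p_x/p_y]^(4).
With the ratio pinned down, the budget gives x* = I/(p_x + p_y·(y/x)) and y* = (y/x)·x*.
Numerically y/x = 39.0625, so x* = 48/(5 + 10·39.0625) = 0.1213 and y* = 39.0625·0.1213 = 4.7393.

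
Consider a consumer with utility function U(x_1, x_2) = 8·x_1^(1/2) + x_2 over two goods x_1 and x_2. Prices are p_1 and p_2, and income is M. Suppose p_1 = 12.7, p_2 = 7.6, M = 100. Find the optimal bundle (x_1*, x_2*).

Solve: √x_1 = 4·p_2/p_1, so x_1*(p_1,p_2) = (4·p_2/p_1)², and x_2* = (M − p_1·x_1*)/p_2.
Plugging in: x_1* = (4·7.6/12.7)² = 5.7298, x_2* = 3.5831.

x_1* = 5.7298, x_2* = 3.5831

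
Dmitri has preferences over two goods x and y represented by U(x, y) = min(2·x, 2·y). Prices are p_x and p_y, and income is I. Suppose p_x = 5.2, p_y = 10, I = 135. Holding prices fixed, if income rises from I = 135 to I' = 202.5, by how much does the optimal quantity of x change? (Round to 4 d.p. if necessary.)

Δx* = 4.4408

Leontief preferences: the optimum is at the kink where x/2 = y/2, i.e. y = x.
Budget: p_x·x + p_y·x = I, so (2·p_x + 2·p_y)·x = 2·I.
Demand: x*(p_x,p_y,I) = 2·I/(2·p_x + 2·p_y), y* = 2·I/(2·p_x + 2·p_y).
Here 2·5.2 + 2·10 = 30.4, giving x* = 8.8816.
At I' = 202.5: x* = 13.3224. Change: 13.3224 − 8.8816 = 4.4408.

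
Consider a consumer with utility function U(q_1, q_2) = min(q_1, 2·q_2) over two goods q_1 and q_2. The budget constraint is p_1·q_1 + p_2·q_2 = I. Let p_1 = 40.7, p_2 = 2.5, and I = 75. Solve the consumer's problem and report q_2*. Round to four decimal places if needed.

q_2* = 0.8939

Here 2·40.7 + 2.5 = 83.9, giving q_2* = 0.8939.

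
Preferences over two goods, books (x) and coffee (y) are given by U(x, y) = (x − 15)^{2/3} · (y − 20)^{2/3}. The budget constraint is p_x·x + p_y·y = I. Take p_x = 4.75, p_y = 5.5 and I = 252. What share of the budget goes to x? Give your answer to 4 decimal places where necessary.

This is Cobb-Douglas in (x−15, y−20): tangency gives 2/3·p_y·(y−20) = 2/3·p_x·(x−15).
Substituting into the budget: x* = 15 + 0.5·(I − 15·p_x − 20·p_y)/p_x, and y* = 20 + 0.5·(…)/p_y.
Discretionary income = 252 − 15·4.75 − 20·5.5 = 70.75; x* = 15 + 0.5·70.75/4.75 = 22.4474; y* = 20 + 0.5·70.75/5.5 = 26.4318.
Expenditure on x: 4.75·22.4474 = 106.625; share = 0.4231.

share on x = 0.4231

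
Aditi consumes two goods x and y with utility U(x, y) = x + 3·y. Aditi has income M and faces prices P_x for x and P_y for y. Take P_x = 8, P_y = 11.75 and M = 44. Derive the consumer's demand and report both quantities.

x* = 0, y* = 3.7447

Linear utility — the consumer picks whichever good has higher MU/price: 1/8 = 0.125 vs 3/11.75 = 0.2553.
y gives more utility per dollar, so spend all income on y: y* = M/P_y, x* = 0.
Numerically: x* = 0, y* = 3.7447.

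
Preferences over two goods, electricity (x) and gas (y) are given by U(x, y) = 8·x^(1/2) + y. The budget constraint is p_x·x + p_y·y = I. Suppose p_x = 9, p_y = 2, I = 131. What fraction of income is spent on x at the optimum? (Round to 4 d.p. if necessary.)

share on x = 0.0543

Plugging in: x* = (4·2/9)² = 0.7901, y* = 61.9444.
Expenditure on x: 9·0.7901 = 7.1111; share = 0.0543.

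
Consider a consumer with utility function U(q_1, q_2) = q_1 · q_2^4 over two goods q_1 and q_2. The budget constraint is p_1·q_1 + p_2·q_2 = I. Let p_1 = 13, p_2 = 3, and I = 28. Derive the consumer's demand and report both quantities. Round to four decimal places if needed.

q_1* = 0.4308, q_2* = 7.4667

At p_1=13, p_2=3, I=28: q_1* = 0.2·28/13 = 0.4308, q_2* = 7.4667.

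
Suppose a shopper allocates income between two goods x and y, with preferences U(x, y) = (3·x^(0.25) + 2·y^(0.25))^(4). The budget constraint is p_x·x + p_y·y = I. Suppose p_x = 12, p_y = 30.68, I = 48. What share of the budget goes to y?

share on y = 0.2987

MU_x ∝ 3·x^(-0.75), MU_y ∝ 2·y^(-0.75), so MRS = (3/2)·(y/x)^(0.75) = p_x/p_y.
Hence y/x = ((2/3)·p_x/p_y)^(1/(0.75)), i.e. raised to the 4/3 power.
Substitute y = (y/x)·x into the budget: x* = I/(p_x + p_y·(y/x)).
Numerically y/x = 0.166589, so x* = 48/(12 + 30.68·0.166589) = 2.8052 and y* = 0.166589·2.8052 = 0.4673.
Expenditure on y: 30.68·0.4673 = 14.3373; share = 0.2987.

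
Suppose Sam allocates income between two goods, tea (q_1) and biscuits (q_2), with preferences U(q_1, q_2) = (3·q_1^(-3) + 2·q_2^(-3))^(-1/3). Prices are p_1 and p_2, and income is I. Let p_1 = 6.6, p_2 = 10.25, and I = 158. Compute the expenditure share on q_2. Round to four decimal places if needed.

share on q_2 = 0.5569

From the CES first-order condition, (3/2)·(q_2/q_1)^(4) = p_1/p_2.
Hence q_2/q_1 = ((2/3)·p_1/p_2)^(1/(4)), i.e. raised to the 0.25 power.
With the ratio pinned down, the budget gives q_1* = I/(p_1 + p_2·(q_2/q_1)) and q_2* = (q_2/q_1)·q_1*.
Numerically q_2/q_1 = 0.809435, so q_1* = 158/(6.6 + 10.25·0.809435) = 10.6064 and q_2* = 0.809435·10.6064 = 8.5852.
Expenditure on q_2: 10.25·8.5852 = 87.998; share = 0.5569.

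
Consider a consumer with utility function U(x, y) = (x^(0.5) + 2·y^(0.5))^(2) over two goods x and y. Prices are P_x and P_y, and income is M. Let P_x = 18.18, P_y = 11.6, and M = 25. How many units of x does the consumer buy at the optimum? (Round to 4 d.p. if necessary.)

x* = 0.1892

MRS = MU_x/MU_y = (1/2)·(y/x)^(0.5). Set equal to P_x/P_y.
Solve for the ratio: y/x = [2·P_x/P_y]^(2).
Substitute y = (y/x)·x into the budget: x* = M/(P_x + P_y·(y/x)).
Numerically y/x = 9.824982, so x* = 25/(18.18 + 11.6·9.824982) = 0.1892.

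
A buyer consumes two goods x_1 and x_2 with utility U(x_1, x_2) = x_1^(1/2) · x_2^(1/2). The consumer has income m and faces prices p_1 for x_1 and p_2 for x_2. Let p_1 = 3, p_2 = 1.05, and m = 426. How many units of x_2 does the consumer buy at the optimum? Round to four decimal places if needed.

MU_x_1/MU_x_2 = (0.5·x_2)/(0.5·x_1); tangency sets this equal to p_1/p_2.
Rearranging, p_2·x_2 = p_1·x_1. Substituting into the budget gives p_1·x_1·(1 + 1) = m.
Demand: x_1*(p_1,p_2,m) = 0.5·m/p_1 and x_2* = 0.5·m/p_2.
At p_1=3, p_2=1.05, m=426: x_2* = 0.5·426/1.05 = 202.8571.

x_2* = 202.8571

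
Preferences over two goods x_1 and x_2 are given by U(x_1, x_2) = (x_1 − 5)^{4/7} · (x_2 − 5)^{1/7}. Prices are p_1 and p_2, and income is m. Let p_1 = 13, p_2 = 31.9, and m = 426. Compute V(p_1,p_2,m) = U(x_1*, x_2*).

V = 4.3583

After buying the subsistence bundle (5, 5), a share 0.8 of the remaining income goes to x_1: x_1* = 5 + 0.8·(m − 5p_1 − 5p_2)/p_1.
Discretionary income = 426 − 5·13 − 5·31.9 = 201.5; x_1* = 5 + 0.8·201.5/13 = 17.4; x_2* = 5 + 0.2·201.5/31.9 = 6.2633.
Utility at the optimum: U(17.4, 6.2633) = 4.3583.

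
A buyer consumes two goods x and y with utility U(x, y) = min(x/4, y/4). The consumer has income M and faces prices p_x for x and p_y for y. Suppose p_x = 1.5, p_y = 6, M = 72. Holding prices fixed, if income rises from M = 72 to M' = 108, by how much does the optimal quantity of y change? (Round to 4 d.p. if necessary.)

Leontief preferences: the optimum is at the kink where x/4 = y/4, i.e. y = x.
Budget: p_x·x + p_y·x = M, so (4·p_x + 4·p_y)·x = 4·M.
Demand: x*(p_x,p_y,M) = 4·M/(4·p_x + 4·p_y), y* = 4·M/(4·p_x + 4·p_y).
Here 4·1.5 + 4·6 = 30, giving y* = 9.6.
At M' = 108: y* = 14.4. Change: 14.4 − 9.6 = 4.8.

Δy* = 4.8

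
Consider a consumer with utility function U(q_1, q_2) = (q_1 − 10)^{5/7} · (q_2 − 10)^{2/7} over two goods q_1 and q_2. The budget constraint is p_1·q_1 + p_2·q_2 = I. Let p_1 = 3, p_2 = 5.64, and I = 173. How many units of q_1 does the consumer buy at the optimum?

q_1* = 30.619

This is Cobb-Douglas in (q_1−10, q_2−10): tangency gives 5/7·p_2·(q_2−10) = 2/7·p_1·(q_1−10).
Substituting into the budget: q_1* = 10 + 5/7·(I − 10·p_1 − 10·p_2)/p_1, and q_2* = 10 + 2/7·(…)/p_2.
Discretionary income = 173 − 10·3 − 10·5.64 = 86.6; q_1* = 10 + 5/7·86.6/3 = 30.619.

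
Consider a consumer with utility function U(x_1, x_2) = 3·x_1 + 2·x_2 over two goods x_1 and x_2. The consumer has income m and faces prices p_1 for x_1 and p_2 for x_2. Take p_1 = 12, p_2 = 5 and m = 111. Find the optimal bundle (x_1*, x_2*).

Perfect substitutes: compare marginal utility per dollar. 3/p_1 vs 2/p_2 → 0.25 vs 0.4.
x_2 gives more utility per dollar, so spend all income on x_2: x_2* = m/p_2, x_1* = 0.
Numerically: x_1* = 0, x_2* = 22.2.

x_1* = 0, x_2* = 22.2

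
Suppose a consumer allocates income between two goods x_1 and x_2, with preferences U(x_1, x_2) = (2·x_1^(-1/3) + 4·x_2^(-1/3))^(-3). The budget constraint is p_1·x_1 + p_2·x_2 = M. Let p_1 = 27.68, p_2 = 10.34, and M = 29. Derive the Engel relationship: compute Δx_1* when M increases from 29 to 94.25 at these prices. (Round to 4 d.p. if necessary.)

MU_x_1 ∝ 2·x_1^(-4/3), MU_x_2 ∝ 4·x_2^(-4/3), so MRS = (1/2)·(x_2/x_1)^(4/3) = p_1/p_2.
Solve for the ratio: x_2/x_1 = [2·p_1/p_2]^(0.75).
Substitute x_2 = (x_2/x_1)·x_1 into the budget: x_1* = M/(p_1 + p_2·(x_2/x_1)).
Numerically x_2/x_1 = 3.519708, so x_1* = 29/(27.68 + 10.34·3.519708) = 0.4526.
At M' = 94.25: x_1* = 1.471. Change: 1.471 − 0.4526 = 1.0184.

Δx_1* = 1.0184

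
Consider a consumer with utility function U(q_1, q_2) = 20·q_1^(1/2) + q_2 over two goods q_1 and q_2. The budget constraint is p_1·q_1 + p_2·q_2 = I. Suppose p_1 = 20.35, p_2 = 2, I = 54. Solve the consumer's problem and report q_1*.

q_1* = 0.9659

Set MRS = p_1/p_2: 10·q_1^(−1/2) = p_1/p_2.
Solve: √q_1 = 10·p_2/p_1, so q_1*(p_1,p_2) = (10·p_2/p_1)², and q_2* = (I − p_1·q_1*)/p_2.
Plugging in: q_1* = (10·2/20.35)² = 0.9659.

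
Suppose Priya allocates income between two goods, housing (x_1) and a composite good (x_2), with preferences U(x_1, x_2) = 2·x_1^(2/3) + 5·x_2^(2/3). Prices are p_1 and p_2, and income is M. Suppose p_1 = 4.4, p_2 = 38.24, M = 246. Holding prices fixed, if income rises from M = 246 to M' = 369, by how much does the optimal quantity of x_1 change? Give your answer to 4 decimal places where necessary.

MRS = MU_x_1/MU_x_2 = (2/5)·(x_2/x_1)^(1/3). Set equal to p_1/p_2.
Solve for the ratio: x_2/x_1 = [(5/2)·p_1/p_2]^(3).
Substitute x_2 = (x_2/x_1)·x_1 into the budget: x_1* = M/(p_1 + p_2·(x_2/x_1)).
Numerically x_2/x_1 = 0.023803, so x_1* = 246/(4.4 + 38.24·0.023803) = 46.3258.
At M' = 369: x_1* = 69.4888. Change: 69.4888 − 46.3258 = 23.1629.

Δx_1* = 23.1629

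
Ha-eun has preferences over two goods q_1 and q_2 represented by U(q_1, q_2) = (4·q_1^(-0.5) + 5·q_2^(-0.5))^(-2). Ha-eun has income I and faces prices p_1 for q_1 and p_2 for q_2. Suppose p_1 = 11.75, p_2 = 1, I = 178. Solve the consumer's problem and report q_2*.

q_2* = 60.152

From the CES first-order condition, (4/5)·(q_2/q_1)^(1.5) = p_1/p_2.
Solve for the ratio: q_2/q_1 = [(5/4)·p_1/p_2]^(2/3).
With the ratio pinned down, the budget gives q_1* = I/(p_1 + p_2·(q_2/q_1)) and q_2* = (q_2/q_1)·q_1*.
Numerically q_2/q_1 = 5.997431, so q_1* = 178/(11.75 + 1·5.997431) = 10.0296 and q_2* = 5.997431·10.0296 = 60.152.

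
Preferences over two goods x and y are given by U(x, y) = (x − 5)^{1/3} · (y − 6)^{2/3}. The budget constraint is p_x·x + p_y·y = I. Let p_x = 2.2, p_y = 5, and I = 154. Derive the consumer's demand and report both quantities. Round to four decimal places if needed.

x* = 22.1212, y* = 21.0667

Let x' = x−5, y' = y−6. MRS = (1/2)·y'/x' = p_x/p_y.
Substituting into the budget: x* = 5 + 1/3·(I − 5·p_x − 6·p_y)/p_x, and y* = 6 + 2/3·(…)/p_y.
Discretionary income = 154 − 5·2.2 − 6·5 = 113; x* = 5 + 1/3·113/2.2 = 22.1212; y* = 6 + 2/3·113/5 = 21.0667.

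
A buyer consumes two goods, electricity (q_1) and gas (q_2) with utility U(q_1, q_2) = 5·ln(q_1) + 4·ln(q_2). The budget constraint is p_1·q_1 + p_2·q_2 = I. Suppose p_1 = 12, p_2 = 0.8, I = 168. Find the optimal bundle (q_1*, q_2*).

q_1* = 7.7778, q_2* = 93.3333

The MRS is (5/4)·q_2/q_1. Set MRS = p_1/p_2.
Rearranging, p_2·q_2 = (4/5)·p_1·q_1. Substituting into the budget gives p_1·q_1·(1 + (4/5)) = I.
Demand: q_1*(p_1,p_2,I) = 5/9·I/p_1 and q_2* = 4/9·I/p_2.
At p_1=12, p_2=0.8, I=168: q_1* = 5/9·168/12 = 7.7778, q_2* = 93.3333.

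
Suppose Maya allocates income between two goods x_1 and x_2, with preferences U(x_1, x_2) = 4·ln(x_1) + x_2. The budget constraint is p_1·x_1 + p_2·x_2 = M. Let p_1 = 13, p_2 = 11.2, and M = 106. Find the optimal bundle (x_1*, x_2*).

x_1* = 3.4462, x_2* = 5.4643

MU_x_1 = 4/x_1, MU_x_2 = 1. Tangency: 4/x_1 = p_1/p_2.
So x_1*(p_1,p_2) = 4·p_2/p_1, independent of income; and x_2* = (M − 4·p_2)/p_2.
At the given prices: x_1* = 4·11.2/13 = 3.4462, and x_2* = 5.4643.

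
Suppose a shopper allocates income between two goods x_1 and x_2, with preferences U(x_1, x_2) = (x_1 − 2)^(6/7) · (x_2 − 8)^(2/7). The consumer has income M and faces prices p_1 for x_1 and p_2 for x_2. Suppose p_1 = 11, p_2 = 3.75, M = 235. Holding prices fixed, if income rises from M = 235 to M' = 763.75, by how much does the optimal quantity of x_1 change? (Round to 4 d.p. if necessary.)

MRS = 3·(x_2−8)/(x_1−2). Tangency with p_1/p_2 gives x_2−8 = (1/3)·(p_1/p_2)·(x_1−2).
Substituting into the budget: x_1* = 2 + 0.75·(M − 2·p_1 − 8·p_2)/p_1, and x_2* = 8 + 0.25·(…)/p_2.
Discretionary income = 235 − 2·11 − 8·3.75 = 183; x_1* = 2 + 0.75·183/11 = 14.4773.
At M' = 763.75: x_1* = 50.5284. Change: 50.5284 − 14.4773 = 36.0511.

Δx_1* = 36.0511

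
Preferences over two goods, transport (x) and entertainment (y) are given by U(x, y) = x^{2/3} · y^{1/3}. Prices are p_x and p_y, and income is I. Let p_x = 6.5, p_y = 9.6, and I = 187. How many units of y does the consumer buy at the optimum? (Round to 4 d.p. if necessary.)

y* = 6.4931

MU_x/MU_y = (2/3·y)/(1/3·x); tangency sets this equal to p_x/p_y.
Rearranging, p_y·y = (1/2)·p_x·x. Substituting into the budget gives p_x·x·(1 + (1/2)) = I.
Demand: x*(p_x,p_y,I) = 2/3·I/p_x and y* = 1/3·I/p_y.
At p_x=6.5, p_y=9.6, I=187: y* = 1/3·187/9.6 = 6.4931.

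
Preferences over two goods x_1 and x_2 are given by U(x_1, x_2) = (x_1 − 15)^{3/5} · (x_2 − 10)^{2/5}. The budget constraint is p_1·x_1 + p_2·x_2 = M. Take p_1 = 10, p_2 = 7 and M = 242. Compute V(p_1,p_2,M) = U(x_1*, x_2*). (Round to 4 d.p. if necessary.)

V = 1.2945

This is Cobb-Douglas in (x_1−15, x_2−10): tangency gives 0.6·p_2·(x_2−10) = 0.4·p_1·(x_1−15).
After buying the subsistence bundle (15, 10), a share 0.6 of the remaining income goes to x_1: x_1* = 15 + 0.6·(M − 15p_1 − 10p_2)/p_1.
Discretionary income = 242 − 15·10 − 10·7 = 22; x_1* = 15 + 0.6·22/10 = 16.32; x_2* = 10 + 0.4·22/7 = 11.2571.
Utility at the optimum: U(16.32, 11.2571) = 1.2945.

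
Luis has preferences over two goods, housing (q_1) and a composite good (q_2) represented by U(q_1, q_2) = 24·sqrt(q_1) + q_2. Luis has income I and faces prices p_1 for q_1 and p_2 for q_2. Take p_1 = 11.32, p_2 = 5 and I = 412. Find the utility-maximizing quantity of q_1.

Plugging in: q_1* = (12·5/11.32)² = 28.0937.

q_1* = 28.0937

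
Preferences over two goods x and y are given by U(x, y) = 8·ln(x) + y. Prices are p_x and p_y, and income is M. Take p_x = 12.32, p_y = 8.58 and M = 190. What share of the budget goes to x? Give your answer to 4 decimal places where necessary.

share on x = 0.3613

Set MRS = p_x/p_y: (8/x)/1 = p_x/p_y.
So x*(p_x,p_y) = 8·p_y/p_x, independent of income; and y* = (M − 8·p_y)/p_y.
At the given prices: x* = 8·8.58/12.32 = 5.5714, and y* = 14.1445.
Expenditure on x: 12.32·5.5714 = 68.64; share = 0.3613.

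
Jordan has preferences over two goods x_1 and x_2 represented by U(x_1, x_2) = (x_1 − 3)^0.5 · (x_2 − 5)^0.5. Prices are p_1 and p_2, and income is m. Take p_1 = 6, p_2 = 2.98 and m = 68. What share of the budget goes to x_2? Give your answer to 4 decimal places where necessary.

MRS = (x_2−5)/(x_1−3). Tangency with p_1/p_2 gives x_2−5 = (p_1/p_2)·(x_1−3).
Substituting into the budget: x_1* = 3 + 0.5·(m − 3·p_1 − 5·p_2)/p_1, and x_2* = 5 + 0.5·(…)/p_2.
Discretionary income = 68 − 3·6 − 5·2.98 = 35.1; x_1* = 3 + 0.5·35.1/6 = 5.925; x_2* = 5 + 0.5·35.1/2.98 = 10.8893.
Expenditure on x_2: 2.98·10.8893 = 32.45; share = 0.4772.

share on x_2 = 0.4772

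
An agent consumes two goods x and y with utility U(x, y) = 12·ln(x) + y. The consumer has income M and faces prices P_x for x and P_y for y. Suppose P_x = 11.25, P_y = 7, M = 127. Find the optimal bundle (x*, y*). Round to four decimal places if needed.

x* = 7.4667, y* = 6.1429

So x*(P_x,P_y) = 12·P_y/P_x, independent of income; and y* = (M − 12·P_y)/P_y.
At the given prices: x* = 12·7/11.25 = 7.4667, and y* = 6.1429.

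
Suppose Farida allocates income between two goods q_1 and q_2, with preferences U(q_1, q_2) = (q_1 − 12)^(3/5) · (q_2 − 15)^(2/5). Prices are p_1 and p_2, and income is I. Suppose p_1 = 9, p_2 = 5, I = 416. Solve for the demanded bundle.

This is Cobb-Douglas in (q_1−12, q_2−15): tangency gives 0.6·p_2·(q_2−15) = 0.4·p_1·(q_1−12).
Substituting into the budget: q_1* = 12 + 0.6·(I − 12·p_1 − 15·p_2)/p_1, and q_2* = 15 + 0.4·(…)/p_2.
Discretionary income = 416 − 12·9 − 15·5 = 233; q_1* = 12 + 0.6·233/9 = 27.5333; q_2* = 15 + 0.4·233/5 = 33.64.

q_1* = 27.5333, q_2* = 33.64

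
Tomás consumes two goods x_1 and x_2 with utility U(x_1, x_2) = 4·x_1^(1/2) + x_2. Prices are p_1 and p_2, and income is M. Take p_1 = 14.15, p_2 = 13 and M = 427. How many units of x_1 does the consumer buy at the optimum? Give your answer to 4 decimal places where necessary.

Utility is quasi-linear in x_2; the FOC for x_1 is 2/√x_1 = p_1/p_2.
Solve: √x_1 = 2·p_2/p_1, so x_1*(p_1,p_2) = (2·p_2/p_1)², and x_2* = (M − p_1·x_1*)/p_2.
Plugging in: x_1* = (2·13/14.15)² = 3.3762.

x_1* = 3.3762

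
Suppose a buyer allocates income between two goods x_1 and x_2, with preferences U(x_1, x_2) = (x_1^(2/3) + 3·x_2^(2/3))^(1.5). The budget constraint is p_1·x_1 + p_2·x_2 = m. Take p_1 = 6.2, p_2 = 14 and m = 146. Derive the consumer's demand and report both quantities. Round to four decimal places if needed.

Numerically x_2/x_1 = 2.345064, so x_1* = 146/(6.2 + 14·2.345064) = 3.7406 and x_2* = 2.345064·3.7406 = 8.772.

x_1* = 3.7406, x_2* = 8.772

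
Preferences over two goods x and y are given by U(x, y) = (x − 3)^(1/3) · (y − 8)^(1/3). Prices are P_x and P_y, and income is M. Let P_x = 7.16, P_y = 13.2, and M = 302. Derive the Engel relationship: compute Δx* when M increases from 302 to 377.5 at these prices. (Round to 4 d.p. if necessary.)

Δx* = 5.2723

MRS = (y−8)/(x−3). Tangency with P_x/P_y gives y−8 = (P_x/P_y)·(x−3).
Substituting into the budget: x* = 3 + 0.5·(M − 3·P_x − 8·P_y)/P_x, and y* = 8 + 0.5·(…)/P_y.
Discretionary income = 302 − 3·7.16 − 8·13.2 = 174.92; x* = 3 + 0.5·174.92/7.16 = 15.2151.
At M' = 377.5: x* = 20.4874. Change: 20.4874 − 15.2151 = 5.2723.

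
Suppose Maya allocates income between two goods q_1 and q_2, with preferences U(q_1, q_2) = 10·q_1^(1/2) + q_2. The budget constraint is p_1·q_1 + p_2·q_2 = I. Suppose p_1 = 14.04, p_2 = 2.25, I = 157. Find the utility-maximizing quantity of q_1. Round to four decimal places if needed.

q_1* = 0.6421

Set MRS = p_1/p_2: 5·q_1^(−1/2) = p_1/p_2.
Solve: √q_1 = 5·p_2/p_1, so q_1*(p_1,p_2) = (5·p_2/p_1)², and q_2* = (I − p_1·q_1*)/p_2.
Plugging in: q_1* = (5·2.25/14.04)² = 0.6421.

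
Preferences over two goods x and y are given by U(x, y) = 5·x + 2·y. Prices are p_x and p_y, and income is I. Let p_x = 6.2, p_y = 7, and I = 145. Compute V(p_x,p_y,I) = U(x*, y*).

Linear utility — the consumer picks whichever good has higher MU/price: 5/6.2 = 0.8065 vs 2/7 = 0.2857.
x gives more utility per dollar, so spend all income on x: x* = I/p_x, y* = 0.
Numerically: x* = 23.3871, y* = 0.
Utility at the optimum: U(23.3871, 0) = 116.9355.

V = 116.9355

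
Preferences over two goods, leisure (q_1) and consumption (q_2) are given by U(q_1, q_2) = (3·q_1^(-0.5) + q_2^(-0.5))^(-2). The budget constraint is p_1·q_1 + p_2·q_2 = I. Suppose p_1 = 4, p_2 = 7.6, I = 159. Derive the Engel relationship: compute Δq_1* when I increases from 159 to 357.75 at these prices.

Δq_1* = 31.1435

With the ratio pinned down, the budget gives q_1* = I/(p_1 + p_2·(q_2/q_1)) and q_2* = (q_2/q_1)·q_1*.
Numerically q_2/q_1 = 0.313389, so q_1* = 159/(4 + 7.6·0.313389) = 24.9148.
At I' = 357.75: q_1* = 56.0583. Change: 56.0583 − 24.9148 = 31.1435.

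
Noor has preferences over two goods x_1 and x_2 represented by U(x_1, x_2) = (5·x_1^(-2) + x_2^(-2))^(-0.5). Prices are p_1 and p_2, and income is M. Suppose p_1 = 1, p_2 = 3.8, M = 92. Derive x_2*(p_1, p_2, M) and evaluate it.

MRS = MU_x_1/MU_x_2 = 5·(x_2/x_1)^(3). Set equal to p_1/p_2.
Hence x_2/x_1 = ((1/5)·p_1/p_2)^(1/(3)), i.e. raised to the 1/3 power.
With the ratio pinned down, the budget gives x_1* = M/(p_1 + p_2·(x_2/x_1)) and x_2* = (x_2/x_1)·x_1*.
Numerically x_2/x_1 = 0.374756, so x_1* = 92/(1 + 3.8·0.374756) = 37.9526 and x_2* = 0.374756·37.9526 = 14.223.

x_2* = 14.223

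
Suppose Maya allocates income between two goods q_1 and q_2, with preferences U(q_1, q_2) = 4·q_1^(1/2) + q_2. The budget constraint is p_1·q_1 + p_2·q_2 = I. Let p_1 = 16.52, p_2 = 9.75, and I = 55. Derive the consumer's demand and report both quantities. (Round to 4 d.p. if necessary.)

Plugging in: q_1* = (2·9.75/16.52)² = 1.3933, q_2* = 3.2803.

q_1* = 1.3933, q_2* = 3.2803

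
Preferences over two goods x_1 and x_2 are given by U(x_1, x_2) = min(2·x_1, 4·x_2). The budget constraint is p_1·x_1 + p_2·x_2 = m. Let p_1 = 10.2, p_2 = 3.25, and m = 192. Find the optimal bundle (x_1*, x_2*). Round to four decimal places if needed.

With perfect complements, no substitution: consume in ratio x_1:x_2 = 4:2.
Budget: p_1·x_1 + p_2·(1/2)·x_1 = m, so (4·p_1 + 2·p_2)·x_1 = 4·m.
Demand: x_1*(p_1,p_2,m) = 4·m/(4·p_1 + 2·p_2), x_2* = 2·m/(4·p_1 + 2·p_2).
Here 4·10.2 + 2·3.25 = 47.3, giving x_1* = 16.2368 and x_2* = 8.1184.

x_1* = 16.2368, x_2* = 8.1184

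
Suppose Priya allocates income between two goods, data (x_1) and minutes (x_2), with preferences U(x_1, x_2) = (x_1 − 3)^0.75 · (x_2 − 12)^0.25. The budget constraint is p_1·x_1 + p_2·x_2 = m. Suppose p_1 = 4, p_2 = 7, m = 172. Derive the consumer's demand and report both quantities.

x_1* = 17.25, x_2* = 14.7143

MRS = 3·(x_2−12)/(x_1−3). Tangency with p_1/p_2 gives x_2−12 = (1/3)·(p_1/p_2)·(x_1−3).
After buying the subsistence bundle (3, 12), a share 0.75 of the remaining income goes to x_1: x_1* = 3 + 0.75·(m − 3p_1 − 12p_2)/p_1.
Discretionary income = 172 − 3·4 − 12·7 = 76; x_1* = 3 + 0.75·76/4 = 17.25; x_2* = 12 + 0.25·76/7 = 14.7143.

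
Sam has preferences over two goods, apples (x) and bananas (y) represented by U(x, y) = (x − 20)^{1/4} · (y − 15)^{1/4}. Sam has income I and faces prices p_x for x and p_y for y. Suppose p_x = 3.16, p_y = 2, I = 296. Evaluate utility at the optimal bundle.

After buying the subsistence bundle (20, 15), a share 0.5 of the remaining income goes to x: x* = 20 + 0.5·(I − 20p_x − 15p_y)/p_x.
Discretionary income = 296 − 20·3.16 − 15·2 = 202.8; x* = 20 + 0.5·202.8/3.16 = 52.0886; y* = 15 + 0.5·202.8/2 = 65.7.
Utility at the optimum: U(52.0886, 65.7) = 6.351.

V = 6.351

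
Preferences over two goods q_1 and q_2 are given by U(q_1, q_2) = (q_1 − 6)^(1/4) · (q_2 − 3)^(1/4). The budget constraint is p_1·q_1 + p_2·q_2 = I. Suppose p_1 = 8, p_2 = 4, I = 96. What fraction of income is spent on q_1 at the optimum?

This is Cobb-Douglas in (q_1−6, q_2−3): tangency gives 0.25·p_2·(q_2−3) = 0.25·p_1·(q_1−6).
Substituting into the budget: q_1* = 6 + 0.5·(I − 6·p_1 − 3·p_2)/p_1, and q_2* = 3 + 0.5·(…)/p_2.
Discretionary income = 96 − 6·8 − 3·4 = 36; q_1* = 6 + 0.5·36/8 = 8.25; q_2* = 3 + 0.5·36/4 = 7.5.
Expenditure on q_1: 8·8.25 = 66; share = 0.6875.

share on q_1 = 0.6875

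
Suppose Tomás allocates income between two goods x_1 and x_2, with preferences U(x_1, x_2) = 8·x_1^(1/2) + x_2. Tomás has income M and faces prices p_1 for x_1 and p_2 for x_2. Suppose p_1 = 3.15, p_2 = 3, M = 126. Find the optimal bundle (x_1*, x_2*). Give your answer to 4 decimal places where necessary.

Plugging in: x_1* = (4·3/3.15)² = 14.5125, x_2* = 26.7619.

x_1* = 14.5125, x_2* = 26.7619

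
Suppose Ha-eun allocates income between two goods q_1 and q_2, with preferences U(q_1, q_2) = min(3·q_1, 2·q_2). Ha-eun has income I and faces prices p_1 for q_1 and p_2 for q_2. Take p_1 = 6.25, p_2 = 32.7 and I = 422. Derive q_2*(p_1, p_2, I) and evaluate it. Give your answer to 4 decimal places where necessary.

q_2* = 11.4467

Leontief preferences: the optimum is at the kink where q_1/2 = q_2/3, i.e. q_2 = (3/2)·q_1.
Budget: p_1·q_1 + p_2·(3/2)·q_1 = I, so (2·p_1 + 3·p_2)·q_1 = 2·I.
Demand: q_1*(p_1,p_2,I) = 2·I/(2·p_1 + 3·p_2), q_2* = 3·I/(2·p_1 + 3·p_2).
Here 2·6.25 + 3·32.7 = 110.6, giving q_2* = 11.4467.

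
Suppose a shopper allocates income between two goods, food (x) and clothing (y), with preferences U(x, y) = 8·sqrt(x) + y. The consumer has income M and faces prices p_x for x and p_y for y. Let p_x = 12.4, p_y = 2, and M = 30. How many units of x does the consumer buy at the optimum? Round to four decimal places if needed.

x* = 0.4162

Utility is quasi-linear in y; the FOC for x is 4/√x = p_x/p_y.
Thus x* = (4·p_y/p_x)² — independent of M — with the rest of income spent on y.
Plugging in: x* = (4·2/12.4)² = 0.4162.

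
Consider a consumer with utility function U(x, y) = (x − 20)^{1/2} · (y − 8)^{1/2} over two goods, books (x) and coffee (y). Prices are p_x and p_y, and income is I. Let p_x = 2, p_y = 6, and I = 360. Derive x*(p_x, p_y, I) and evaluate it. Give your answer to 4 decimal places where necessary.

x* = 88

MRS = (y−8)/(x−20). Tangency with p_x/p_y gives y−8 = (p_x/p_y)·(x−20).
Substituting into the budget: x* = 20 + 0.5·(I − 20·p_x − 8·p_y)/p_x, and y* = 8 + 0.5·(…)/p_y.
Discretionary income = 360 − 20·2 − 8·6 = 272; x* = 20 + 0.5·272/2 = 88.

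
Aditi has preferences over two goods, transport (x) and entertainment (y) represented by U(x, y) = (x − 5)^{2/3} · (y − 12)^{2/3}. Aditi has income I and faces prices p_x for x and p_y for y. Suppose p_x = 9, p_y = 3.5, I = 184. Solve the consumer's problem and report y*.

y* = 25.8571

Let x' = x−5, y' = y−12. MRS = y'/x' = p_x/p_y.
Substituting into the budget: x* = 5 + 0.5·(I − 5·p_x − 12·p_y)/p_x, and y* = 12 + 0.5·(…)/p_y.
Discretionary income = 184 − 5·9 − 12·3.5 = 97; y* = 12 + 0.5·97/3.5 = 25.8571.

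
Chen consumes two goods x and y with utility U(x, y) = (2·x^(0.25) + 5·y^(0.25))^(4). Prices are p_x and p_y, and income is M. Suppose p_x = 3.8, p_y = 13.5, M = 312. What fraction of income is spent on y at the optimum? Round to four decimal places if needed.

MRS = MU_x/MU_y = (2/5)·(y/x)^(0.75). Set equal to p_x/p_y.
Solve for the ratio: y/x = [(5/2)·p_x/p_y]^(4/3).
Substitute y = (y/x)·x into the budget: x* = M/(p_x + p_y·(y/x)).
Numerically y/x = 0.625921, so x* = 312/(3.8 + 13.5·0.625921) = 25.4695 and y* = 0.625921·25.4695 = 15.9419.
Expenditure on y: 13.5·15.9419 = 215.2158; share = 0.6898.

share on y = 0.6898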